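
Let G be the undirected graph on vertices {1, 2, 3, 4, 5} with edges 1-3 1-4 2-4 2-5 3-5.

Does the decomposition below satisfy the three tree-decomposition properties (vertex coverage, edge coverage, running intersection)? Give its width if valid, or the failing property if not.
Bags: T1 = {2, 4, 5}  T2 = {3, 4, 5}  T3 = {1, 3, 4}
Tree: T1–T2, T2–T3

Vertex coverage: the bags together contain {1, 2, 3, 4, 5}, the full vertex set. Edge coverage: each edge of G has both endpoints in at least one bag. Running intersection: for every vertex, the bags containing it form a connected subtree. All three properties hold, so this is a valid tree decomposition of width max|bag| − 1 = 2, and hence tw(G) ≤ 2.

Yes; width 2.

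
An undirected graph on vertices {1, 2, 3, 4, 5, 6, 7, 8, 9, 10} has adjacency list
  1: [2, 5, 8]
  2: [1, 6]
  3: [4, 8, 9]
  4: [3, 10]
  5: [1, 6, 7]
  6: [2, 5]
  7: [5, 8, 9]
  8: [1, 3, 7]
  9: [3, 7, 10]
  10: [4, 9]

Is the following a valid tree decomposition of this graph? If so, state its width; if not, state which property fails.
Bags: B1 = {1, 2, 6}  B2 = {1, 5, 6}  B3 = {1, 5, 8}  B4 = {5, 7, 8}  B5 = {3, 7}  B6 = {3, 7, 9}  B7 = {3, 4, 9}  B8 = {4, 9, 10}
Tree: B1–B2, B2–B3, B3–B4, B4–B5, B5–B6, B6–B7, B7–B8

A tree decomposition must satisfy three properties: every vertex lies in some bag; for every edge, both endpoints lie together in some bag; and for every vertex, the bags containing it form a connected subtree. Here edge (8,3) lies in no bag, so the decomposition is invalid.

No — edge (8,3) lies in no bag.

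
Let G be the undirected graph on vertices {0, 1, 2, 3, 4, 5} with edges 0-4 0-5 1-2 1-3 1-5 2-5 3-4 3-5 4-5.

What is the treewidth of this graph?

A width-2 tree decomposition is:
Bags: B1 = {1, 3, 5}  B2 = {1, 2, 5}  B3 = {3, 4, 5}  B4 = {0, 4, 5}
Tree: B1–B2, B1–B3, B3–B4
Each bag holds 3 vertices, so the decomposition has width 2, which upper-bounds the treewidth. For the lower bound, the 3 vertices {0, 4, 5} are pairwise adjacent, and any tree decomposition puts a clique entirely inside one bag — forcing width ≥ 2. Hence tw(G) = 2 exactly.

2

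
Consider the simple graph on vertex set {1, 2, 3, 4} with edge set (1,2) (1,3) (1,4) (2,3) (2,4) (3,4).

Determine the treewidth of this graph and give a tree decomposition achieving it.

Treewidth 3.
One optimal decomposition is:
Bags: B1 = {1, 2, 3, 4}
Tree: (single bag)

A single bag containing all 4 vertices is trivially a valid decomposition of width 3. For the lower bound, the 4 vertices {1, 2, 3, 4} are pairwise adjacent, and any tree decomposition puts a clique entirely inside one bag — forcing width ≥ 3. Hence tw(G) = 3 exactly.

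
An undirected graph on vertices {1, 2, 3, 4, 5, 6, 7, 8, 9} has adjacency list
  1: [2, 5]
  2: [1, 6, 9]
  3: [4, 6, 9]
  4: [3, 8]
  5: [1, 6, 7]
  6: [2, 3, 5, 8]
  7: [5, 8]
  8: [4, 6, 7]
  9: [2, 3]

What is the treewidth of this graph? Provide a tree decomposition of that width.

Each bag holds 4 vertices, so the decomposition has width 3, which upper-bounds the treewidth. For the lower bound: the 4 vertex sets {4,7,8}, {3}, {6}, {1,2,5,9} are disjoint, each induces a connected subgraph, and every pair is joined by at least one edge of G. Contracting each set to a single vertex therefore yields K_{4} as a minor, and since treewidth is minor-monotone, tw(G) ≥ tw(K_{4}) = 3. Hence tw(G) = 3 exactly.

Treewidth 3.
Bags: B1 = {3, 4, 7, 8}  B2 = {3, 6, 7, 8}  B3 = {3, 5, 6, 7}  B4 = {3, 5, 6, 9}  B5 = {2, 5, 6, 9}  B6 = {1, 2, 5, 9}
Tree: B1–B2, B2–B3, B3–B4, B4–B5, B5–B6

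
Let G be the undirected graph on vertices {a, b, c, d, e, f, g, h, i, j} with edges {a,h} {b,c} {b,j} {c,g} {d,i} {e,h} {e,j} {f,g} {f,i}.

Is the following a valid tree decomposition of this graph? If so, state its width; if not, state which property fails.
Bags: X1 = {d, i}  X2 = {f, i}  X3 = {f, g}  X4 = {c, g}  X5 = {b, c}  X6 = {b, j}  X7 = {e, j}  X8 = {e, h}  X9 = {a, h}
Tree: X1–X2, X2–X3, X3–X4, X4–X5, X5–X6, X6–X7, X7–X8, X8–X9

Yes; width 1.

Checking the three conditions: (i) the bags cover all of {a, b, c, d, e, f, g, h, i, j}; (ii) for each edge, some bag contains both endpoints; (iii) the bags containing any fixed vertex form a subtree. All hold, so the decomposition is valid with width 2 − 1 = 1.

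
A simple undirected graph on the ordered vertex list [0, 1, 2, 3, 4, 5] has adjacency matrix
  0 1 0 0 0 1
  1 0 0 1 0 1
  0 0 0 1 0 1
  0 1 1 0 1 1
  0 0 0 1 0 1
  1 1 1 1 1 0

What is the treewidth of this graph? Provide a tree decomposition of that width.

The largest bag has 3 vertices, giving width 2; this decomposition certifies tw(G) ≤ 2. Conversely, {0, 1, 5} is a clique of size 3, and the vertices of any clique must share a bag in every tree decomposition; so some bag has ≥ 3 vertices and tw(G) ≥ 2. The upper and lower bounds meet at 2, so that is the treewidth.

Treewidth 2.
Bags: B1 = {1, 3, 5}  B2 = {2, 3, 5}  B3 = {0, 1, 5}  B4 = {3, 4, 5}
Tree: B1–B2, B1–B3, B1–B4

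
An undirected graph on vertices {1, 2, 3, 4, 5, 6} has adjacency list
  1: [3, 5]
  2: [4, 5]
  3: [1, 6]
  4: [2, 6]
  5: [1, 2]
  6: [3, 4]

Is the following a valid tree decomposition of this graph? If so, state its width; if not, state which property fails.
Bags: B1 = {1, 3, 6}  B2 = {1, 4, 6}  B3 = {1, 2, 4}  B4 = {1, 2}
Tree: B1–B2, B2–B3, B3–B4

A tree decomposition must satisfy three properties: every vertex lies in some bag; for every edge, both endpoints lie together in some bag; and for every vertex, the bags containing it form a connected subtree. Here vertex 5 appears in no bag, so the decomposition is invalid.

No — vertex 5 appears in no bag.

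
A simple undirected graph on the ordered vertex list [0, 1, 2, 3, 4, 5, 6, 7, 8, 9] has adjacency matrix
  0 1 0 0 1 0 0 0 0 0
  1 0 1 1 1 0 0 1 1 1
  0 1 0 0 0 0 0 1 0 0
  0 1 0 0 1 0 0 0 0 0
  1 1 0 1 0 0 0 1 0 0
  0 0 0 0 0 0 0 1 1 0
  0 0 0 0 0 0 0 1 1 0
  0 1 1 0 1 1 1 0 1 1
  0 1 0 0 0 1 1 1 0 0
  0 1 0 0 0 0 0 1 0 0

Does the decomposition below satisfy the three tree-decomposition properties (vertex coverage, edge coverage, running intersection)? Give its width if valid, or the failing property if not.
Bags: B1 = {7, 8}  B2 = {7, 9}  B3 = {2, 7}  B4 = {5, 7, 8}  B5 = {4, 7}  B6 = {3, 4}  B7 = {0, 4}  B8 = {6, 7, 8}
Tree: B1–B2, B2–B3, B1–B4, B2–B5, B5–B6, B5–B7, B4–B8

No — vertex 1 appears in no bag.

A tree decomposition must satisfy three properties: every vertex lies in some bag; for every edge, both endpoints lie together in some bag; and for every vertex, the bags containing it form a connected subtree. Here vertex 1 appears in no bag, so the decomposition is invalid.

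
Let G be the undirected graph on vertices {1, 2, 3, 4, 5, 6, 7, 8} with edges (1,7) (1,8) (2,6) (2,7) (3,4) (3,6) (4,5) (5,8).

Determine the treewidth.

2

A width-2 tree decomposition is:
Bags: B1 = {1, 2, 7}  B2 = {1, 2, 6}  B3 = {1, 3, 6}  B4 = {1, 3, 4}  B5 = {1, 4, 5}  B6 = {1, 5, 8}
Tree: B1–B2, B2–B3, B3–B4, B4–B5, B5–B6
Each bag holds 3 vertices, so the decomposition has width 2, which upper-bounds the treewidth. The edges 1–7–2–6–3–4–5–8–1 form a cycle, so G is not a tree and its treewidth is at least 2. Combining the bounds, tw(G) = 2.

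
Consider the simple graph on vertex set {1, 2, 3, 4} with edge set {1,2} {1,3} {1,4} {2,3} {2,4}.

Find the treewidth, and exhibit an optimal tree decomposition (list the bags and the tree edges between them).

Treewidth 2.
Bags: B1 = {1, 2, 4}  B2 = {1, 2, 3}
Tree: B1–B2

The largest bag has 3 vertices, giving width 2; this decomposition certifies tw(G) ≤ 2. On the other hand G contains the 3-clique {1, 2, 3}. A clique must lie in a single bag of any decomposition, so no decomposition can have width below 2. Combining the bounds, tw(G) = 2.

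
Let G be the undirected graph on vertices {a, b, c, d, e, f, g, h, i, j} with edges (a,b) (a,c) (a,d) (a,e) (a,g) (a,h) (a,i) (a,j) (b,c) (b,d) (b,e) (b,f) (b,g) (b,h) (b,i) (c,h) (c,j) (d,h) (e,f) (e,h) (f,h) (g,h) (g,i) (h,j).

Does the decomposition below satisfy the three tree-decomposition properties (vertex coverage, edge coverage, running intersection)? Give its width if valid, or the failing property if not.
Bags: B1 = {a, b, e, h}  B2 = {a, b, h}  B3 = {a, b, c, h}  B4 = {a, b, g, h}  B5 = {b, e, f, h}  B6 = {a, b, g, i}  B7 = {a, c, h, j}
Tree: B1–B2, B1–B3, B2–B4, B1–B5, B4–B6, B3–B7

No — vertex d appears in no bag.

A tree decomposition must satisfy three properties: every vertex lies in some bag; for every edge, both endpoints lie together in some bag; and for every vertex, the bags containing it form a connected subtree. Here vertex d appears in no bag, so the decomposition is invalid.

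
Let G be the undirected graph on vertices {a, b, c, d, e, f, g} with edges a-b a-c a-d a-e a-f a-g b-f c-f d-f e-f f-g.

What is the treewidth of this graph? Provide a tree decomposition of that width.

Each bag holds 3 vertices, so the decomposition has width 2, which upper-bounds the treewidth. For the lower bound, the 3 vertices {a, d, f} are pairwise adjacent, and any tree decomposition puts a clique entirely inside one bag — forcing width ≥ 2. Hence tw(G) = 2 exactly.

Treewidth 2.
One such decomposition:
Bags: B1 = {a, b, f}  B2 = {a, d, f}  B3 = {a, e, f}  B4 = {a, c, f}  B5 = {a, f, g}
Tree: B1–B2, B2–B3, B1–B4, B1–B5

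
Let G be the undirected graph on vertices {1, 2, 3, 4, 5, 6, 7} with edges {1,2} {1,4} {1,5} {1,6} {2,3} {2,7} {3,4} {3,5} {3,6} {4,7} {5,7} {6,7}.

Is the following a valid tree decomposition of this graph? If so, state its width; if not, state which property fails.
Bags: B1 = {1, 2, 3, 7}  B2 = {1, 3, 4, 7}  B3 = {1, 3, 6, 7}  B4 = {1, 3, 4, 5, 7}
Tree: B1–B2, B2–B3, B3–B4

No — bags containing vertex 4 are not connected in the tree.

A tree decomposition must satisfy three properties: every vertex lies in some bag; for every edge, both endpoints lie together in some bag; and for every vertex, the bags containing it form a connected subtree. Here bags containing vertex 4 are not connected in the tree, so the decomposition is invalid.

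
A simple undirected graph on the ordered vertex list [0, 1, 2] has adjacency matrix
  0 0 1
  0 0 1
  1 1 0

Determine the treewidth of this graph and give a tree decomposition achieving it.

Each bag holds 2 vertices, so the decomposition has width 1, which upper-bounds the treewidth. Since G has at least one edge (e.g. 2–0), it is not an edgeless graph, so tw(G) ≥ 1. Combining the bounds, tw(G) = 1.

Treewidth 1.
Bags: B1 = {0, 2}  B2 = {1, 2}
Tree: B1–B2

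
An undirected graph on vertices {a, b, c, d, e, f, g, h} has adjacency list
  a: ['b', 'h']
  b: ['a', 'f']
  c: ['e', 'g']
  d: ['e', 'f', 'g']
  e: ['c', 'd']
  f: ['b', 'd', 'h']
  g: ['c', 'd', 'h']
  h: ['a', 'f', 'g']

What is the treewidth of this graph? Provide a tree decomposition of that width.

Treewidth 2.
One such decomposition:
Bags: B1 = {a, b, f}  B2 = {a, f, h}  B3 = {d, f, h}  B4 = {d, g, h}  B5 = {d, e, g}  B6 = {c, e, g}
Tree: B1–B2, B2–B3, B3–B4, B4–B5, B5–B6

Every bag has size at most 3, so the width is 3 − 1 = 2 and tw(G) ≤ 2. The edges b–a–h–f–b form a cycle, so G is not a tree and its treewidth is at least 2. Therefore the treewidth is 2.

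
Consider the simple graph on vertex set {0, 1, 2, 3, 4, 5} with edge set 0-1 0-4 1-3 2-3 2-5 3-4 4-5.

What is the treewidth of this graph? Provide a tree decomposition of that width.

Treewidth 2.
One optimal decomposition is:
Bags: B1 = {0, 1, 4}  B2 = {1, 3, 4}  B3 = {3, 4, 5}  B4 = {2, 3, 5}
Tree: B1–B2, B2–B3, B3–B4

The largest bag has 3 vertices, giving width 2; this decomposition certifies tw(G) ≤ 2. The edges 0–1–3–4–0 form a cycle, so G is not a tree and its treewidth is at least 2. Therefore the treewidth is 2.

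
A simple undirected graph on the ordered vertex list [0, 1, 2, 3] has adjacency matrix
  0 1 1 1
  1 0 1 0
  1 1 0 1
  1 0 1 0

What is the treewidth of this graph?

2

A width-2 tree decomposition is:
Bags: B1 = {0, 2, 3}  B2 = {0, 1, 2}
Tree: B1–B2
The largest bag has 3 vertices, giving width 2; this decomposition certifies tw(G) ≤ 2. For the lower bound, the 3 vertices {0, 1, 2} are pairwise adjacent, and any tree decomposition puts a clique entirely inside one bag — forcing width ≥ 2. Hence tw(G) = 2 exactly.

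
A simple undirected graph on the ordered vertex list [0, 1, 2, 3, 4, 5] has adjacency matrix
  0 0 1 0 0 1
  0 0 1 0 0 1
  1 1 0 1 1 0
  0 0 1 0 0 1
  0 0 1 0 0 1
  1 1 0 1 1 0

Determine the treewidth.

A width-2 tree decomposition is:
Bags: B1 = {1, 2, 5}  B2 = {2, 3, 5}  B3 = {0, 2, 5}  B4 = {2, 4, 5}
Tree: B1–B2, B2–B3, B3–B4
Each bag holds 3 vertices, so the decomposition has width 2, which upper-bounds the treewidth. For the lower bound, G contains the cycle 2–1–5–3–2, so G is not a forest; only forests have treewidth ≤ 1, hence tw(G) ≥ 2. The upper and lower bounds meet at 2, so that is the treewidth.

2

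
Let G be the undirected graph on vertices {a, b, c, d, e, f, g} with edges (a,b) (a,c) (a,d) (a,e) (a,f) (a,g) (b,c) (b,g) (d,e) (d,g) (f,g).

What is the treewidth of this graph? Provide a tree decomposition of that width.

Treewidth 2.
One optimal decomposition is:
Bags: B1 = {a, b, g}  B2 = {a, f, g}  B3 = {a, b, c}  B4 = {a, d, g}  B5 = {a, d, e}
Tree: B1–B2, B1–B3, B2–B4, B4–B5

Each bag holds 3 vertices, so the decomposition has width 2, which upper-bounds the treewidth. On the other hand G contains the 3-clique {a, d, g}. A clique must lie in a single bag of any decomposition, so no decomposition can have width below 2. Hence tw(G) = 2 exactly.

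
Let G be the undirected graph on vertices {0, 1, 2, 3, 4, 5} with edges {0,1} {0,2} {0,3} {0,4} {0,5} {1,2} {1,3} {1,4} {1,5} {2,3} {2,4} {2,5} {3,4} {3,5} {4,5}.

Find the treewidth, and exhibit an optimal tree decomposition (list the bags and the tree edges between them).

With just one bag of size 6, the width is 6 − 1 = 5, so tw(G) ≤ 5. Conversely, {0, 1, 2, 3, 4, 5} is a clique of size 6, and the vertices of any clique must share a bag in every tree decomposition; so some bag has ≥ 6 vertices and tw(G) ≥ 5. Therefore the treewidth is 5.

Treewidth 5.
One such decomposition:
Bags: B1 = {0, 1, 2, 3, 4, 5}
Tree: (single bag)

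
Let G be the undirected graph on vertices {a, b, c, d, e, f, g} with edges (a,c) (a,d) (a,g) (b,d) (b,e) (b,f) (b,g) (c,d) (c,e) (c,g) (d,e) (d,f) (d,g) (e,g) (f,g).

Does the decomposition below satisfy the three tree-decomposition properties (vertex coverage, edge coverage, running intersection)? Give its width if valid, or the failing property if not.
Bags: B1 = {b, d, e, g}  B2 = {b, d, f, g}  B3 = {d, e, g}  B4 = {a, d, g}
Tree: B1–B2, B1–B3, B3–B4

A tree decomposition must satisfy three properties: every vertex lies in some bag; for every edge, both endpoints lie together in some bag; and for every vertex, the bags containing it form a connected subtree. Here vertex c appears in no bag, so the decomposition is invalid.

No — vertex c appears in no bag.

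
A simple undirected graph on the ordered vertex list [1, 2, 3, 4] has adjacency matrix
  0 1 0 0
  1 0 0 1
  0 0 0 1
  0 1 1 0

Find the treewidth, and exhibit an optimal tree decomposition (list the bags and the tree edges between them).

Treewidth 1.
Bags: B1 = {2, 4}  B2 = {3, 4}  B3 = {1, 2}
Tree: B1–B2, B1–B3

The largest bag has 2 vertices, giving width 1; this decomposition certifies tw(G) ≤ 1. G has an edge, so its treewidth is at least 1. The upper and lower bounds meet at 1, so that is the treewidth.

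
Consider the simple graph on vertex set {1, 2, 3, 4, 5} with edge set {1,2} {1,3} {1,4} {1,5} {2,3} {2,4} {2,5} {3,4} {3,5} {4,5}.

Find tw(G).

A width-4 tree decomposition is:
Bags: B1 = {1, 2, 3, 4, 5}
Tree: (single bag)
With just one bag of size 5, the width is 5 − 1 = 4, so tw(G) ≤ 4. On the other hand G contains the 5-clique {1, 2, 3, 4, 5}. A clique must lie in a single bag of any decomposition, so no decomposition can have width below 4. Hence tw(G) = 4 exactly.

4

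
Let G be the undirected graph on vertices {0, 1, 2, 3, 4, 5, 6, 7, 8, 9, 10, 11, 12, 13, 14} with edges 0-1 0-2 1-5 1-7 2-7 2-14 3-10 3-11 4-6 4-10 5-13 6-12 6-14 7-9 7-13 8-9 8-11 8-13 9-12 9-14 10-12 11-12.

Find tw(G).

A width-3 tree decomposition is:
Bags: B1 = {0, 1, 2, 5}  B2 = {1, 2, 5, 7}  B3 = {2, 5, 7, 13}  B4 = {2, 7, 13, 14}  B5 = {7, 9, 13, 14}  B6 = {8, 9, 13, 14}  B7 = {6, 8, 9, 14}  B8 = {6, 8, 9, 12}  B9 = {6, 8, 11, 12}  B10 = {4, 6, 11, 12}  B11 = {4, 10, 11, 12}  B12 = {3, 4, 10, 11}
Tree: B1–B2, B2–B3, B3–B4, B4–B5, B5–B6, B6–B7, B7–B8, B8–B9, B9–B10, B10–B11, B11–B12
Each bag holds 4 vertices, so the decomposition has width 3, which upper-bounds the treewidth. For the lower bound: the 4 vertex sets {0,1,5}, {2}, {7}, {8,9,13,14} are disjoint, each induces a connected subgraph, and every pair is joined by at least one edge of G. Contracting each set to a single vertex therefore yields K_{4} as a minor, and since treewidth is minor-monotone, tw(G) ≥ tw(K_{4}) = 3. Therefore the treewidth is 3.

3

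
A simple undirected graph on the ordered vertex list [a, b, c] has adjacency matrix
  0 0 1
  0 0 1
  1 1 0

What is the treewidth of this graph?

A width-1 tree decomposition is:
Bags: B1 = {b, c}  B2 = {a, c}
Tree: B1–B2
The largest bag has 2 vertices, giving width 1; this decomposition certifies tw(G) ≤ 1. G has an edge, so its treewidth is at least 1. Hence tw(G) = 1 exactly.

1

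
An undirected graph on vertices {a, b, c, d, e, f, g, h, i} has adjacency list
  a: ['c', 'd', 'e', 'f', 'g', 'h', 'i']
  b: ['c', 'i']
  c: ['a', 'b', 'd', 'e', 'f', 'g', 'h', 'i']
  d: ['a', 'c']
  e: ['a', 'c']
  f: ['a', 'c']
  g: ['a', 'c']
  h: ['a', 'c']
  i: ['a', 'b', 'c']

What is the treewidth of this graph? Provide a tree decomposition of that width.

Treewidth 2.
One optimal decomposition is:
Bags: B1 = {a, c, i}  B2 = {a, c, d}  B3 = {b, c, i}  B4 = {a, c, f}  B5 = {a, c, g}  B6 = {a, c, h}  B7 = {a, c, e}
Tree: B1–B2, B1–B3, B2–B4, B1–B5, B1–B6, B2–B7

The largest bag has 3 vertices, giving width 2; this decomposition certifies tw(G) ≤ 2. For the lower bound, the 3 vertices {a, c, d} are pairwise adjacent, and any tree decomposition puts a clique entirely inside one bag — forcing width ≥ 2. Hence tw(G) = 2 exactly.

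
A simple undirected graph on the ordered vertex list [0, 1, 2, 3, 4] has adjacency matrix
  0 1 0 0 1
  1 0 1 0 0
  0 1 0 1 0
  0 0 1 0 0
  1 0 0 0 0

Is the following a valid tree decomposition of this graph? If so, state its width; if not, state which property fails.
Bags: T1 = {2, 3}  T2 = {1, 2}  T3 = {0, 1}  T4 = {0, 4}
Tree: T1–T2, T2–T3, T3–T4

Yes; width 1.

Every vertex of G appears in some bag (union = {0, 1, 2, 3, 4}); every edge is covered by a bag; and for each vertex v the set of bags containing v is connected in the bag tree. The decomposition is therefore valid. The largest bag has 2 vertices, so the width is 1.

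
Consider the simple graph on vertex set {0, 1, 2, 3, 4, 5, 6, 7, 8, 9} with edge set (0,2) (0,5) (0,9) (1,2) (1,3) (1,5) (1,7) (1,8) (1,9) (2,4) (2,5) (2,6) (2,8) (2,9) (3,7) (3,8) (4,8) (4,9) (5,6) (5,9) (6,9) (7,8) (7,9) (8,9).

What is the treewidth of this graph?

A width-3 tree decomposition is:
Bags: B1 = {0, 2, 5, 9}  B2 = {1, 2, 5, 9}  B3 = {2, 5, 6, 9}  B4 = {1, 2, 8, 9}  B5 = {1, 7, 8, 9}  B6 = {1, 3, 7, 8}  B7 = {2, 4, 8, 9}
Tree: B1–B2, B2–B3, B2–B4, B4–B5, B5–B6, B4–B7
The largest bag has 4 vertices, giving width 3; this decomposition certifies tw(G) ≤ 3. For the lower bound, the 4 vertices {1, 2, 8, 9} are pairwise adjacent, and any tree decomposition puts a clique entirely inside one bag — forcing width ≥ 3. The upper and lower bounds meet at 3, so that is the treewidth.

3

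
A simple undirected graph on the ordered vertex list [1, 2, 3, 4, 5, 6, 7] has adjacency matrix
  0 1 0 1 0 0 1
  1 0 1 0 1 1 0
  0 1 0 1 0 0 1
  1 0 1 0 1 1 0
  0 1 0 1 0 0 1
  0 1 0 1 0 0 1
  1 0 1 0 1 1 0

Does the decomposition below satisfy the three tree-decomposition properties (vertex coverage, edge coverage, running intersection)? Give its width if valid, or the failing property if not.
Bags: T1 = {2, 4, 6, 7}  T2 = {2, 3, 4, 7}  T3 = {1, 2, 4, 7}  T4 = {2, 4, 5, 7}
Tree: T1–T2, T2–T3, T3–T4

Every vertex of G appears in some bag (union = {1, 2, 3, 4, 5, 6, 7}); every edge is covered by a bag; and for each vertex v the set of bags containing v is connected in the bag tree. The decomposition is therefore valid. The largest bag has 4 vertices, so the width is 3.

Yes; width 3.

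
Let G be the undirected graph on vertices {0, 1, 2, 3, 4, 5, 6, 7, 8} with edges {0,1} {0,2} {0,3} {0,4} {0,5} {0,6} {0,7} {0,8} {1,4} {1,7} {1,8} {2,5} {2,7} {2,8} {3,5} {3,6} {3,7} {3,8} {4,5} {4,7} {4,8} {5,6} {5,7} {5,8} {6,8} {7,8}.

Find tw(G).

A width-4 tree decomposition is:
Bags: B1 = {0, 3, 5, 7, 8}  B2 = {0, 4, 5, 7, 8}  B3 = {0, 1, 4, 7, 8}  B4 = {0, 2, 5, 7, 8}  B5 = {0, 3, 5, 6, 8}
Tree: B1–B2, B2–B3, B1–B4, B1–B5
Each bag holds 5 vertices, so the decomposition has width 4, which upper-bounds the treewidth. On the other hand G contains the 5-clique {0, 1, 4, 7, 8}. A clique must lie in a single bag of any decomposition, so no decomposition can have width below 4. The upper and lower bounds meet at 4, so that is the treewidth.

4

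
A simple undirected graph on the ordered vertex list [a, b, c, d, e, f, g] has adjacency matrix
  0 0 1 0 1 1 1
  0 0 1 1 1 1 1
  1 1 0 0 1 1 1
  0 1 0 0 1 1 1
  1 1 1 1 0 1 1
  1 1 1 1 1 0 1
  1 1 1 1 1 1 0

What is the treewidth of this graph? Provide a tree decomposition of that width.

The largest bag has 5 vertices, giving width 4; this decomposition certifies tw(G) ≤ 4. For the lower bound, the 5 vertices {b, d, e, f, g} are pairwise adjacent, and any tree decomposition puts a clique entirely inside one bag — forcing width ≥ 4. Therefore the treewidth is 4.

Treewidth 4.
One optimal decomposition is:
Bags: B1 = {b, d, e, f, g}  B2 = {b, c, e, f, g}  B3 = {a, c, e, f, g}
Tree: B1–B2, B2–B3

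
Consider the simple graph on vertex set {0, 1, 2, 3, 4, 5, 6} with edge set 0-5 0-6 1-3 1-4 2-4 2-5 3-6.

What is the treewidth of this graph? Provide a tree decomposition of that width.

Treewidth 2.
One optimal decomposition is:
Bags: B1 = {1, 3, 4}  B2 = {2, 3, 4}  B3 = {2, 3, 5}  B4 = {0, 3, 5}  B5 = {0, 3, 6}
Tree: B1–B2, B2–B3, B3–B4, B4–B5

The largest bag has 3 vertices, giving width 2; this decomposition certifies tw(G) ≤ 2. Since 3–1–4–2–5–0–6–3 is a cycle in G, G is not acyclic. Forests are exactly the graphs of treewidth ≤ 1, so tw(G) ≥ 2. Hence tw(G) = 2 exactly.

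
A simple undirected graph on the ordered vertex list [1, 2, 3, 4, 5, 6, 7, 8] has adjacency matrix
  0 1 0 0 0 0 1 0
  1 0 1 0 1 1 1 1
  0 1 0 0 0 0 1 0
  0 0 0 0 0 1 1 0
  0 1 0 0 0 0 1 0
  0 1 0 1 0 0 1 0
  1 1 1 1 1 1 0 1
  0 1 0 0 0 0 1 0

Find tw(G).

A width-2 tree decomposition is:
Bags: B1 = {2, 5, 7}  B2 = {2, 7, 8}  B3 = {2, 6, 7}  B4 = {1, 2, 7}  B5 = {4, 6, 7}  B6 = {2, 3, 7}
Tree: B1–B2, B2–B3, B2–B4, B3–B5, B3–B6
Every bag has size at most 3, so the width is 3 − 1 = 2 and tw(G) ≤ 2. For the lower bound, the 3 vertices {1, 2, 7} are pairwise adjacent, and any tree decomposition puts a clique entirely inside one bag — forcing width ≥ 2. Hence tw(G) = 2 exactly.

2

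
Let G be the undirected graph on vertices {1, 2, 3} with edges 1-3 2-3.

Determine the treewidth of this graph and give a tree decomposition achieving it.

Treewidth 1.
One optimal decomposition is:
Bags: B1 = {1, 3}  B2 = {2, 3}
Tree: B1–B2

Each bag holds 2 vertices, so the decomposition has width 1, which upper-bounds the treewidth. G has an edge, so its treewidth is at least 1. Therefore the treewidth is 1.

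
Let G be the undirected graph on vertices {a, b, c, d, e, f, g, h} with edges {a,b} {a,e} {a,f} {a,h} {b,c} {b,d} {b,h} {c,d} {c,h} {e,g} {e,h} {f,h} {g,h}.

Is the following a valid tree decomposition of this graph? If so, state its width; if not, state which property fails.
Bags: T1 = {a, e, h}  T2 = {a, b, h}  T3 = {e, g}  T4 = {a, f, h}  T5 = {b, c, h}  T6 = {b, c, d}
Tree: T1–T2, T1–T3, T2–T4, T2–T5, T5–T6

A tree decomposition must satisfy three properties: every vertex lies in some bag; for every edge, both endpoints lie together in some bag; and for every vertex, the bags containing it form a connected subtree. Here edge (h,g) lies in no bag, so the decomposition is invalid.

No — edge (h,g) lies in no bag.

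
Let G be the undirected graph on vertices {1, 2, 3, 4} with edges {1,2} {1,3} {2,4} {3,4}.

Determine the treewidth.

A width-2 tree decomposition is:
Bags: B1 = {1, 3, 4}  B2 = {1, 2, 4}
Tree: B1–B2
The largest bag has 3 vertices, giving width 2; this decomposition certifies tw(G) ≤ 2. For the lower bound, G contains the cycle 1–3–4–2–1, so G is not a forest; only forests have treewidth ≤ 1, hence tw(G) ≥ 2. Hence tw(G) = 2 exactly.

2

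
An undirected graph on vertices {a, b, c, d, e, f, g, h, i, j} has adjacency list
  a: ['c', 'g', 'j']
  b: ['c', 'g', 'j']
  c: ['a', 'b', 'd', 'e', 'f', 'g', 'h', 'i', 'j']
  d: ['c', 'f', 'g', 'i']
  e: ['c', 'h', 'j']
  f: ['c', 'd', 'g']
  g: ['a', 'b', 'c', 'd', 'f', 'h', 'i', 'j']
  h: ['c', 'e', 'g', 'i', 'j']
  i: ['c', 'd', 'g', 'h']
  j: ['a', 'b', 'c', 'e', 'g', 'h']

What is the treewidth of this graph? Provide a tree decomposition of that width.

Treewidth 3.
One such decomposition:
Bags: B1 = {c, d, g, i}  B2 = {c, g, h, i}  B3 = {c, d, f, g}  B4 = {c, g, h, j}  B5 = {c, e, h, j}  B6 = {a, c, g, j}  B7 = {b, c, g, j}
Tree: B1–B2, B1–B3, B2–B4, B4–B5, B4–B6, B4–B7

The largest bag has 4 vertices, giving width 3; this decomposition certifies tw(G) ≤ 3. For the lower bound, the 4 vertices {c, d, f, g} are pairwise adjacent, and any tree decomposition puts a clique entirely inside one bag — forcing width ≥ 3. Combining the bounds, tw(G) = 3.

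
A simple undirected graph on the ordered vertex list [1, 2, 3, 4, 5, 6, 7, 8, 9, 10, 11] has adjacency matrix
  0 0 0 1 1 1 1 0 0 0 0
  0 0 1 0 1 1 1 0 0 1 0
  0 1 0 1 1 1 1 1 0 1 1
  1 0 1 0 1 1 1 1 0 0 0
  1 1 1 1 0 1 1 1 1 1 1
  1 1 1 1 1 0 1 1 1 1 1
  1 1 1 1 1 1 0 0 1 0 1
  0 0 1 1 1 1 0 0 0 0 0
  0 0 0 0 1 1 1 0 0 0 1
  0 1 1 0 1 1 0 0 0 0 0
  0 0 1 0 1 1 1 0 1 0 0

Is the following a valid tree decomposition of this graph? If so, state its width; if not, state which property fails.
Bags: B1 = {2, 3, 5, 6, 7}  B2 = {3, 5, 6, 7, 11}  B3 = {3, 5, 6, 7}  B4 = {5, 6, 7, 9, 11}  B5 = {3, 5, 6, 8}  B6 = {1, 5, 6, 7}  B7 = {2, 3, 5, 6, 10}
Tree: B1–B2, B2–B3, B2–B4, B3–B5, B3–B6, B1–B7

A tree decomposition must satisfy three properties: every vertex lies in some bag; for every edge, both endpoints lie together in some bag; and for every vertex, the bags containing it form a connected subtree. Here vertex 4 appears in no bag, so the decomposition is invalid.

No — vertex 4 appears in no bag.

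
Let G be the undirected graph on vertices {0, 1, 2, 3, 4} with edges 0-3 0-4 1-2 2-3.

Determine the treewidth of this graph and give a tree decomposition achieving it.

Treewidth 1.
Bags: B1 = {1, 2}  B2 = {2, 3}  B3 = {0, 3}  B4 = {0, 4}
Tree: B1–B2, B2–B3, B3–B4

The largest bag has 2 vertices, giving width 1; this decomposition certifies tw(G) ≤ 1. G has an edge, so its treewidth is at least 1. The upper and lower bounds meet at 1, so that is the treewidth.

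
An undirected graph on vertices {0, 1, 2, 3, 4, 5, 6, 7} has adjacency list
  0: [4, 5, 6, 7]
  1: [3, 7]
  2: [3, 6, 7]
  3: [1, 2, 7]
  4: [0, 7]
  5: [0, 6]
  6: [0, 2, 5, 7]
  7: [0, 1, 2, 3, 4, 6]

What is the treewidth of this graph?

A width-2 tree decomposition is:
Bags: B1 = {0, 6, 7}  B2 = {0, 4, 7}  B3 = {0, 5, 6}  B4 = {2, 6, 7}  B5 = {2, 3, 7}  B6 = {1, 3, 7}
Tree: B1–B2, B1–B3, B1–B4, B4–B5, B5–B6
Every bag has size at most 3, so the width is 3 − 1 = 2 and tw(G) ≤ 2. For the lower bound, the 3 vertices {0, 5, 6} are pairwise adjacent, and any tree decomposition puts a clique entirely inside one bag — forcing width ≥ 2. Hence tw(G) = 2 exactly.

2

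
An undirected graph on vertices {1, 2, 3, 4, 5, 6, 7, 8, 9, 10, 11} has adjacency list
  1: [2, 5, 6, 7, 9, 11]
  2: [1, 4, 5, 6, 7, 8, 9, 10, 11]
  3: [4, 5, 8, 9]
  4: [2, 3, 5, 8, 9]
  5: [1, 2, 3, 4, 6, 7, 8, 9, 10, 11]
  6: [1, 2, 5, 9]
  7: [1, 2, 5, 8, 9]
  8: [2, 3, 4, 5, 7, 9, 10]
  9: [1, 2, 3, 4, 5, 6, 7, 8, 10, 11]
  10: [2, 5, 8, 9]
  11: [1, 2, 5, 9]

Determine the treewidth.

4

A width-4 tree decomposition is:
Bags: B1 = {2, 5, 8, 9, 10}  B2 = {2, 5, 7, 8, 9}  B3 = {1, 2, 5, 7, 9}  B4 = {1, 2, 5, 9, 11}  B5 = {1, 2, 5, 6, 9}  B6 = {2, 4, 5, 8, 9}  B7 = {3, 4, 5, 8, 9}
Tree: B1–B2, B2–B3, B3–B4, B3–B5, B2–B6, B6–B7
The largest bag has 5 vertices, giving width 4; this decomposition certifies tw(G) ≤ 4. For the lower bound, the 5 vertices {2, 5, 8, 9, 10} are pairwise adjacent, and any tree decomposition puts a clique entirely inside one bag — forcing width ≥ 4. The upper and lower bounds meet at 4, so that is the treewidth.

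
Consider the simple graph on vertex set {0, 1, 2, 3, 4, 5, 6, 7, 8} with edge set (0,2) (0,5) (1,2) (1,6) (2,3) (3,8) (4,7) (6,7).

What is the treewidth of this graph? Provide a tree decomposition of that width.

Treewidth 1.
One optimal decomposition is:
Bags: B1 = {6, 7}  B2 = {4, 7}  B3 = {1, 6}  B4 = {1, 2}  B5 = {0, 2}  B6 = {2, 3}  B7 = {3, 8}  B8 = {0, 5}
Tree: B1–B2, B1–B3, B3–B4, B4–B5, B4–B6, B6–B7, B5–B8

Every bag has size at most 2, so the width is 2 − 1 = 1 and tw(G) ≤ 1. Since G has at least one edge (e.g. 6–7), it is not an edgeless graph, so tw(G) ≥ 1. Combining the bounds, tw(G) = 1.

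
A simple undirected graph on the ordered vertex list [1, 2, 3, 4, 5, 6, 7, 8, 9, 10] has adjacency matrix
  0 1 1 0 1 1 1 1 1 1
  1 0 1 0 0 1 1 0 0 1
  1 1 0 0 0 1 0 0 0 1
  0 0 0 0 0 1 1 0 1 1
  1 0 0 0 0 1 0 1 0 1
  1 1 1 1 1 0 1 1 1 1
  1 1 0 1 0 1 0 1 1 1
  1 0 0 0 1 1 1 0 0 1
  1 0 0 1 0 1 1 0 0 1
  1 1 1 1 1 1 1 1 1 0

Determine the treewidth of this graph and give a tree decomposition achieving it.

Each bag holds 5 vertices, so the decomposition has width 4, which upper-bounds the treewidth. For the lower bound, the 5 vertices {1, 2, 3, 6, 10} are pairwise adjacent, and any tree decomposition puts a clique entirely inside one bag — forcing width ≥ 4. Hence tw(G) = 4 exactly.

Treewidth 4.
Bags: B1 = {1, 6, 7, 8, 10}  B2 = {1, 6, 7, 9, 10}  B3 = {4, 6, 7, 9, 10}  B4 = {1, 2, 6, 7, 10}  B5 = {1, 2, 3, 6, 10}  B6 = {1, 5, 6, 8, 10}
Tree: B1–B2, B2–B3, B1–B4, B4–B5, B1–B6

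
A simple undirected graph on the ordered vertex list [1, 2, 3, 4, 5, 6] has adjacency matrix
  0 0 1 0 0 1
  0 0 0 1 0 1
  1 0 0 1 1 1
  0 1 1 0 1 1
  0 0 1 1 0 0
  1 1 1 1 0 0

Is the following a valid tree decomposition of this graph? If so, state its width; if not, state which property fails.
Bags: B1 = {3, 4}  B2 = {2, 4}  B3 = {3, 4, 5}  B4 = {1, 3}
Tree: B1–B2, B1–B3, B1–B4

No — vertex 6 appears in no bag.

A tree decomposition must satisfy three properties: every vertex lies in some bag; for every edge, both endpoints lie together in some bag; and for every vertex, the bags containing it form a connected subtree. Here vertex 6 appears in no bag, so the decomposition is invalid.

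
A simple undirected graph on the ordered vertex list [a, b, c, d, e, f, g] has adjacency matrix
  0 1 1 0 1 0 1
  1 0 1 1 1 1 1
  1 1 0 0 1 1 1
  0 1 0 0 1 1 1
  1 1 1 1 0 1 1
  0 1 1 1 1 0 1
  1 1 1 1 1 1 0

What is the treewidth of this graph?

A width-4 tree decomposition is:
Bags: B1 = {a, b, c, e, g}  B2 = {b, c, e, f, g}  B3 = {b, d, e, f, g}
Tree: B1–B2, B2–B3
The largest bag has 5 vertices, giving width 4; this decomposition certifies tw(G) ≤ 4. On the other hand G contains the 5-clique {b, d, e, f, g}. A clique must lie in a single bag of any decomposition, so no decomposition can have width below 4. Combining the bounds, tw(G) = 4.

4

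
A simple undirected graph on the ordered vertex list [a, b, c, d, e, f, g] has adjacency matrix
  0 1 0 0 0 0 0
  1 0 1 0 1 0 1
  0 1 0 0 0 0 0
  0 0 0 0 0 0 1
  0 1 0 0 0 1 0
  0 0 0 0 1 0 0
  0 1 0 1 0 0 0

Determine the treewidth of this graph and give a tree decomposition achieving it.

Every bag has size at most 2, so the width is 2 − 1 = 1 and tw(G) ≤ 1. G has an edge, so its treewidth is at least 1. Combining the bounds, tw(G) = 1.

Treewidth 1.
One optimal decomposition is:
Bags: B1 = {b, g}  B2 = {d, g}  B3 = {b, e}  B4 = {b, c}  B5 = {a, b}  B6 = {e, f}
Tree: B1–B2, B1–B3, B3–B4, B3–B5, B3–B6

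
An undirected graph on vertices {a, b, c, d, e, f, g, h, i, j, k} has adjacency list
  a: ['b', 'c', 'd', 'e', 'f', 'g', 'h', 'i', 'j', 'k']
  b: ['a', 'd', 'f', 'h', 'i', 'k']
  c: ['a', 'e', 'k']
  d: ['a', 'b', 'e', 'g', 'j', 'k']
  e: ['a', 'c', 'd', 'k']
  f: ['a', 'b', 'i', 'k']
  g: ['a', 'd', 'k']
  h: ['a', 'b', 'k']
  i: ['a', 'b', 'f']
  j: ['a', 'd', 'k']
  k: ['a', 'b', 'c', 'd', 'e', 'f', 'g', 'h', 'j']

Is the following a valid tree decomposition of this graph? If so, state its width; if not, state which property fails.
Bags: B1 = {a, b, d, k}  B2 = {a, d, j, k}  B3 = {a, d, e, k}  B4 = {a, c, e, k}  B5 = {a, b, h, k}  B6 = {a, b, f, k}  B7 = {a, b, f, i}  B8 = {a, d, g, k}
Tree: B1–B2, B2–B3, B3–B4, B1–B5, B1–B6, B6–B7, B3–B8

Every vertex of G appears in some bag (union = {a, b, c, d, e, f, g, h, i, j, k}); every edge is covered by a bag; and for each vertex v the set of bags containing v is connected in the bag tree. The decomposition is therefore valid. The largest bag has 4 vertices, so the width is 3.

Yes; width 3.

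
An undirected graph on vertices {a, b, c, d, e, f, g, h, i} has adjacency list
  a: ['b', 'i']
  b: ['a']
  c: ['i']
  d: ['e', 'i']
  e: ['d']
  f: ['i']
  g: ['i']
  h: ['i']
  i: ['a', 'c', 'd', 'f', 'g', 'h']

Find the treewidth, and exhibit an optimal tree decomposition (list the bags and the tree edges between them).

Treewidth 1.
One optimal decomposition is:
Bags: B1 = {h, i}  B2 = {c, i}  B3 = {d, i}  B4 = {f, i}  B5 = {a, i}  B6 = {d, e}  B7 = {a, b}  B8 = {g, i}
Tree: B1–B2, B1–B3, B3–B4, B2–B5, B3–B6, B5–B7, B5–B8

Each bag holds 2 vertices, so the decomposition has width 1, which upper-bounds the treewidth. G has an edge, so its treewidth is at least 1. Combining the bounds, tw(G) = 1.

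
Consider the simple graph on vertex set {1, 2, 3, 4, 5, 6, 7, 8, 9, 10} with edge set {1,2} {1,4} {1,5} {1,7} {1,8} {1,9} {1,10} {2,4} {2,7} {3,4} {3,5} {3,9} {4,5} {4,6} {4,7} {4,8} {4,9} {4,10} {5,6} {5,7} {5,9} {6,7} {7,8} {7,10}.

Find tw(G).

A width-3 tree decomposition is:
Bags: B1 = {1, 4, 5, 7}  B2 = {1, 4, 7, 10}  B3 = {1, 2, 4, 7}  B4 = {1, 4, 7, 8}  B5 = {4, 5, 6, 7}  B6 = {1, 4, 5, 9}  B7 = {3, 4, 5, 9}
Tree: B1–B2, B1–B3, B1–B4, B1–B5, B1–B6, B6–B7
Each bag holds 4 vertices, so the decomposition has width 3, which upper-bounds the treewidth. On the other hand G contains the 4-clique {1, 4, 5, 9}. A clique must lie in a single bag of any decomposition, so no decomposition can have width below 3. The upper and lower bounds meet at 3, so that is the treewidth.

3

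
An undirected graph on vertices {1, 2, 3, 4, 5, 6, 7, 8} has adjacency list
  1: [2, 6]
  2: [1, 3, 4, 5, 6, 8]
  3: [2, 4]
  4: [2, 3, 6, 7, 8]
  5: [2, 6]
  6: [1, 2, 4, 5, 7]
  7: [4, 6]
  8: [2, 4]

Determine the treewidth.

A width-2 tree decomposition is:
Bags: B1 = {2, 4, 6}  B2 = {2, 4, 8}  B3 = {4, 6, 7}  B4 = {2, 5, 6}  B5 = {1, 2, 6}  B6 = {2, 3, 4}
Tree: B1–B2, B1–B3, B1–B4, B4–B5, B2–B6
Every bag has size at most 3, so the width is 3 − 1 = 2 and tw(G) ≤ 2. Conversely, {1, 2, 6} is a clique of size 3, and the vertices of any clique must share a bag in every tree decomposition; so some bag has ≥ 3 vertices and tw(G) ≥ 2. Therefore the treewidth is 2.

2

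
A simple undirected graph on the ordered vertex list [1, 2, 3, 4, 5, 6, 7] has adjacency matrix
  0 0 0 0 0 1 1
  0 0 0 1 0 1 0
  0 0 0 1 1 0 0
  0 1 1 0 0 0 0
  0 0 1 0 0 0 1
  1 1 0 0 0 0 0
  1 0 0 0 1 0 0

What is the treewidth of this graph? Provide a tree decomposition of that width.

Every bag has size at most 3, so the width is 3 − 1 = 2 and tw(G) ≤ 2. For the lower bound, G contains the cycle 1–7–5–3–4–2–6–1, so G is not a forest; only forests have treewidth ≤ 1, hence tw(G) ≥ 2. Therefore the treewidth is 2.

Treewidth 2.
Bags: B1 = {1, 5, 7}  B2 = {1, 3, 5}  B3 = {1, 3, 4}  B4 = {1, 2, 4}  B5 = {1, 2, 6}
Tree: B1–B2, B2–B3, B3–B4, B4–B5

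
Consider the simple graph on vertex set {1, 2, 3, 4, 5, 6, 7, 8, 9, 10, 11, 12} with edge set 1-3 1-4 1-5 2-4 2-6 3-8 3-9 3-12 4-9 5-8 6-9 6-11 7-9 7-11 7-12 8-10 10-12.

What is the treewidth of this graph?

3

A width-3 tree decomposition is:
Bags: B1 = {1, 5, 8, 10}  B2 = {1, 3, 8, 10}  B3 = {1, 3, 10, 12}  B4 = {1, 3, 4, 12}  B5 = {3, 4, 9, 12}  B6 = {4, 7, 9, 12}  B7 = {2, 4, 7, 9}  B8 = {2, 6, 7, 9}  B9 = {2, 6, 7, 11}
Tree: B1–B2, B2–B3, B3–B4, B4–B5, B5–B6, B6–B7, B7–B8, B8–B9
Every bag has size at most 4, so the width is 4 − 1 = 3 and tw(G) ≤ 3. For the lower bound: the 4 vertex sets {5,8,10}, {1}, {3}, {4,7,9,12} are disjoint, each induces a connected subgraph, and every pair is joined by at least one edge of G. Contracting each set to a single vertex therefore yields K_{4} as a minor, and since treewidth is minor-monotone, tw(G) ≥ tw(K_{4}) = 3. Hence tw(G) = 3 exactly.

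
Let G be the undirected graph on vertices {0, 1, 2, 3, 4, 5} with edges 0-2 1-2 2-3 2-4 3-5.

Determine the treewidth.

1

A width-1 tree decomposition is:
Bags: B1 = {1, 2}  B2 = {2, 3}  B3 = {0, 2}  B4 = {2, 4}  B5 = {3, 5}
Tree: B1–B2, B1–B3, B3–B4, B2–B5
Each bag holds 2 vertices, so the decomposition has width 1, which upper-bounds the treewidth. Since G has at least one edge (e.g. 2–1), it is not an edgeless graph, so tw(G) ≥ 1. The upper and lower bounds meet at 1, so that is the treewidth.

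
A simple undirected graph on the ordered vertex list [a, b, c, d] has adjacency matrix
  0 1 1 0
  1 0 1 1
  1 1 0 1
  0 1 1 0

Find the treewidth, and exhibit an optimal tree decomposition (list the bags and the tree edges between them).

Treewidth 2.
Bags: B1 = {a, b, c}  B2 = {b, c, d}
Tree: B1–B2

Each bag holds 3 vertices, so the decomposition has width 2, which upper-bounds the treewidth. On the other hand G contains the 3-clique {b, c, d}. A clique must lie in a single bag of any decomposition, so no decomposition can have width below 2. Combining the bounds, tw(G) = 2.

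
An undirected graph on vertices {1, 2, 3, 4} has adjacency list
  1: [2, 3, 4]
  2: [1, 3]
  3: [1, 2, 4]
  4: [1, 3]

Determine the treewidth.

A width-2 tree decomposition is:
Bags: B1 = {1, 3, 4}  B2 = {1, 2, 3}
Tree: B1–B2
Every bag has size at most 3, so the width is 3 − 1 = 2 and tw(G) ≤ 2. For the lower bound, the 3 vertices {1, 2, 3} are pairwise adjacent, and any tree decomposition puts a clique entirely inside one bag — forcing width ≥ 2. Hence tw(G) = 2 exactly.

2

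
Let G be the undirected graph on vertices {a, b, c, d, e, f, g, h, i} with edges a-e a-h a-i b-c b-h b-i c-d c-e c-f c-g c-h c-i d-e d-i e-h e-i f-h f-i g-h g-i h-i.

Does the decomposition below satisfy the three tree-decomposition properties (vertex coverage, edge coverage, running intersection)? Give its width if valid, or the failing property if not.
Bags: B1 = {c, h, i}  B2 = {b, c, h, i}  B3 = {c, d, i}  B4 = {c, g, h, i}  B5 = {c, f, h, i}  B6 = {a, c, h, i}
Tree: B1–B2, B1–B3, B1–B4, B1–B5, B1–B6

A tree decomposition must satisfy three properties: every vertex lies in some bag; for every edge, both endpoints lie together in some bag; and for every vertex, the bags containing it form a connected subtree. Here vertex e appears in no bag, so the decomposition is invalid.

No — vertex e appears in no bag.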